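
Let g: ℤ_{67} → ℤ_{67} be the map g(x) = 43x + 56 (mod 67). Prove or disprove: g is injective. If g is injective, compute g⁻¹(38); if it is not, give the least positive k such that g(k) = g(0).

51

If g(u) = g(v), then 43u ≡ 43v (mod 67). Because gcd(43, 67) = 1, we may cancel 43 to get u ≡ v (mod 67).
Therefore g is injective.
We now compute 43⁻¹ mod 67 explicitly. Euclid's algorithm: 67 = 1·43 + 24, 43 = 1·24 + 19, 24 = 1·19 + 5, 19 = 3·5 + 4, 5 = 1·4 + 1; back-substituting gives 1 = 53·43 − 34·67, so 43⁻¹ ≡ 53 (mod 67).
Since g is injective, we find g⁻¹(38): we need 43x ≡ 38 − 56 ≡ 49 (mod 67). Using 43⁻¹ = 53: x ≡ 53·49 = 2597 = 38·67 + 51, so x = 51.
Check: g(51) = 43·51 + 56 = 2249 = 33·67 + 38 ≡ 38 (mod 67).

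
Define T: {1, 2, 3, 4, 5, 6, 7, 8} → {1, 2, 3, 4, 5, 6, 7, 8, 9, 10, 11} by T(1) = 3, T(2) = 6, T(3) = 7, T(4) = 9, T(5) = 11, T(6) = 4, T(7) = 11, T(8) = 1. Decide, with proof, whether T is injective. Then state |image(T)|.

T(5) = 11 = T(7) with 5 ≠ 7, so T is not injective.
The image of T is {1, 3, 4, 6, 7, 9, 11}, which has 7 elements.

7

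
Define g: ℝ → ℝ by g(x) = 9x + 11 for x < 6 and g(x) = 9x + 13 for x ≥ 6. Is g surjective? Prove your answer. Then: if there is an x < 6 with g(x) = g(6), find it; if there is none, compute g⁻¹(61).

50/9

Both pieces are strictly increasing (slopes 9 and 9), so each is injective on its own interval.
The left piece maps (−∞, 6) onto (−∞, 65); the right piece maps [6, ∞) onto [67, ∞).
The union (−∞, 65) ∪ [67, ∞) omits the interval between 65 and 67; in particular 65 has no preimage. So g is not surjective.
Because the two images are disjoint, no x < 6 has g(x) = g(6), so we compute g⁻¹(61): 61 lies in (−∞, 65), so solve 9x + 11 = 61: x = (61 − 11)/9 = 50/9.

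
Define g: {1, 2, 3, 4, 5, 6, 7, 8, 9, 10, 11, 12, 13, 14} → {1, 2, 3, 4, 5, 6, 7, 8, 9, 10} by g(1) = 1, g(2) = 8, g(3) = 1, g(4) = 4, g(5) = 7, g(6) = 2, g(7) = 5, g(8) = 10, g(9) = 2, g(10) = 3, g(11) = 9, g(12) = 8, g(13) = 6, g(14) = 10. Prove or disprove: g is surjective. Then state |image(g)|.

Every element of the codomain has a preimage: 1 = g(1), 2 = g(6), 3 = g(10), 4 = g(4), 5 = g(7), 6 = g(13), 7 = g(5), 8 = g(2), 9 = g(11), 10 = g(8).
So g is surjective.
The image of g is {1, 2, 3, 4, 5, 6, 7, 8, 9, 10}, which has 10 elements.

10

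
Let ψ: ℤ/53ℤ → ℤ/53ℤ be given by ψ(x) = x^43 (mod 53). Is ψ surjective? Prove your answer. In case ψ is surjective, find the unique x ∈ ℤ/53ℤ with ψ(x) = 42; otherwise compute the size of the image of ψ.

Since 53 is prime, the nonzero elements of ℤ/53ℤ form a cyclic group of order 52.
As gcd(43, 52) = 1, raising to the 43rd power is a bijection on this group: if s^43 ≡ t^43 then (st^{−1})^43 = 1, and the only element of order dividing gcd(43, 52) = 1 is 1, so s = t.
With ψ(0) = 0 this makes ψ injective on all of ℤ/53ℤ, hence bijective (finite equal-size domain and codomain). In particular ψ is surjective.
Since ψ is surjective, we find the preimage of 42. The inverse of x ↦ x^43 on (ℤ/53ℤ)^× is x ↦ x^23, because 43·23 = 989 = 19·52 + 1 ≡ 1 (mod 52) and x^{52} = 1 for x ≠ 0 (Fermat). So ψ⁻¹(42) = 42^23 mod 53.
Repeated squaring mod 53: 42^1 ≡ 42, 42^2 ≡ 42² = 1764 ≡ 15, 42^4 ≡ 15² = 225 ≡ 13, 42^8 ≡ 13² = 169 ≡ 10, 42^16 ≡ 10² = 100 ≡ 47. Since 23 = 16 + 4 + 2 + 1, 42^23 ≡ 47·13·15·42: 47·13 = 611 ≡ 28, then 28·15 = 420 ≡ 49, then 49·42 = 2058 ≡ 44. So 42^23 ≡ 44 (mod 53).
Hence ψ⁻¹(42) = 44.

44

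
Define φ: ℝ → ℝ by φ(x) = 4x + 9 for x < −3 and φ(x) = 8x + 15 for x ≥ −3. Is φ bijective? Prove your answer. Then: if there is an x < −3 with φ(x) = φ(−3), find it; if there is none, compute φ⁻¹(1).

Both pieces are strictly increasing (slopes 4 and 8), so each is injective on its own interval.
The left piece maps (−∞, −3) onto (−∞, −3); the right piece maps [−3, ∞) onto [−9, ∞).
These images overlap. In particular φ(−3) = −9 (right piece), and solving 4x + 9 = −9 on the left piece gives x = −9/2 < −3.
So φ(−9/2) = φ(−3) with −9/2 ≠ −3, and φ is not injective, hence not bijective. This x = −9/2 is the requested value below −3.

-9/2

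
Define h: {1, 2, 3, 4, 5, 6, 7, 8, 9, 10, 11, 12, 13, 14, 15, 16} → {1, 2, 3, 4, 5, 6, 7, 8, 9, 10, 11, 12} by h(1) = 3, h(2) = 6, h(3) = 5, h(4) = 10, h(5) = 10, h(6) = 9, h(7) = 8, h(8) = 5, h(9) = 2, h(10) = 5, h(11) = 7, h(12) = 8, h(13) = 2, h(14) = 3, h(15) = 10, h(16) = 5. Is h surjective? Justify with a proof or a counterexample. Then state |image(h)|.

8

No element maps to 1, so h is not surjective.
The image of h is {2, 3, 5, 6, 7, 8, 9, 10}, which has 8 elements.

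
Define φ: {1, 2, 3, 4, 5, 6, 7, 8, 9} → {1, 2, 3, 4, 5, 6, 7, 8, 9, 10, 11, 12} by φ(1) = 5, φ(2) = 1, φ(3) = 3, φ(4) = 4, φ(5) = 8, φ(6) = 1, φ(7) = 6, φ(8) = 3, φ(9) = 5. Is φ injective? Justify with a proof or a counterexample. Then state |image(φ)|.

φ(2) = 1 = φ(6) with 2 ≠ 6, so φ is not injective.
The image of φ is {1, 3, 4, 5, 6, 8}, which has 6 elements.

6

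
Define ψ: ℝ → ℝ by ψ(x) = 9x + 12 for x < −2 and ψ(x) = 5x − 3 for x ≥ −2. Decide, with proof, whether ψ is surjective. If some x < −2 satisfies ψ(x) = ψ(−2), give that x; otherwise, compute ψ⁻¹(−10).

-25/9

Both pieces are strictly increasing (slopes 9 and 5), so each is injective on its own interval.
The left piece maps (−∞, −2) onto (−∞, −6); the right piece maps [−2, ∞) onto [−13, ∞).
The union (−∞, −6) ∪ [−13, ∞) covers ℝ, so ψ is surjective.
For the follow-up: the images overlap, so an x < −2 with ψ(x) = ψ(−2) exists. ψ(−2) = −13; solving 9x + 12 = −13 for x < −2 gives x = (−13 − 12)/9 = −25/9.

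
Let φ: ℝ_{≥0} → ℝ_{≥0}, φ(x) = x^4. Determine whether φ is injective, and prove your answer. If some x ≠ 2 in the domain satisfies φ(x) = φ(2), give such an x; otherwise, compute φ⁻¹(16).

2

On ℝ_{≥0}, x ↦ x^4 is strictly increasing, so φ(x_1) = φ(x_2) forces x_1 = x_2. Hence φ is injective.
Since x ↦ x^4 is strictly increasing on ℝ_{≥0}, it is injective there, so no x ≠ 2 in the domain has φ(x) = φ(2). We therefore compute φ⁻¹(16) = 16^{1/4} = 2 (indeed 2^4 = 16).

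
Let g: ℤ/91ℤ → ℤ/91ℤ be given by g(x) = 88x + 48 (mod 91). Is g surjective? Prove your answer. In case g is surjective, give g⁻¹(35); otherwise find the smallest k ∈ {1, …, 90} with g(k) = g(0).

65

Since gcd(88, 91) = 1, 88 is invertible modulo 91. Euclid's algorithm: 91 = 1·88 + 3, 88 = 29·3 + 1; back-substituting gives 1 = 30·88 − 29·91, so 88⁻¹ ≡ 30 (mod 91).
Then y ↦ 30(y − 48) is a two-sided inverse to g, so every y ∈ ℤ/91ℤ has a preimage.
So g is surjective.
Since g is surjective, we find g⁻¹(35): we need 88x ≡ 35 − 48 ≡ 78 (mod 91). Using 88⁻¹ = 30: x ≡ 30·78 = 2340 = 25·91 + 65, so x = 65.
Check: g(65) = 88·65 + 48 = 5768 = 63·91 + 35 ≡ 35 (mod 91).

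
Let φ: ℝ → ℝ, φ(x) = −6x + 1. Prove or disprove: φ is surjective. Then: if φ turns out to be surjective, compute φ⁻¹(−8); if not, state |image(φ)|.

For any y ∈ ℝ, x = (y − 1)/(−6) satisfies φ(x) = y.
Hence φ is surjective.
Since φ is surjective, we compute φ⁻¹(−8) = (−8 − 1)/(−6) = 3/2.

3/2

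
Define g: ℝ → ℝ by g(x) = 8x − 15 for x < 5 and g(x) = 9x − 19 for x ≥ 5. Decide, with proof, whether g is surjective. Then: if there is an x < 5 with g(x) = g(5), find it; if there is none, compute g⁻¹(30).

49/9

Both pieces are strictly increasing (slopes 8 and 9), so each is injective on its own interval.
The left piece maps (−∞, 5) onto (−∞, 25); the right piece maps [5, ∞) onto [26, ∞).
The union (−∞, 25) ∪ [26, ∞) omits the interval between 25 and 26; in particular 25 has no preimage. So g is not surjective.
Because the two images are disjoint, no x < 5 has g(x) = g(5), so we compute g⁻¹(30): 30 lies in [26, ∞), so solve 9x − 19 = 30: x = (30 + 19)/9 = 49/9.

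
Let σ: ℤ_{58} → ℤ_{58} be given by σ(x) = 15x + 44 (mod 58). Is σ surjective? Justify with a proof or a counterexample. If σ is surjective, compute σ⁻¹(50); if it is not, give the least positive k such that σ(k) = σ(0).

12

Recall: σ is surjective if every y in the codomain equals σ(x) for some x in the domain.
Since gcd(15, 58) = 1, 15 is invertible modulo 58. Euclid's algorithm: 58 = 3·15 + 13, 15 = 1·13 + 2, 13 = 6·2 + 1; back-substituting gives 1 = 31·15 − 8·58, so 15⁻¹ ≡ 31 (mod 58).
Then y ↦ 31(y − 44) is a two-sided inverse to σ, so every y ∈ ℤ_{58} has a preimage.
Thus σ is surjective.
Since σ is surjective, we find σ⁻¹(50): we need 15x ≡ 50 − 44 ≡ 6 (mod 58). Using 15⁻¹ = 31: x ≡ 31·6 = 186 = 3·58 + 12, so x = 12.
Check: σ(12) = 15·12 + 44 = 224 = 3·58 + 50 ≡ 50 (mod 58).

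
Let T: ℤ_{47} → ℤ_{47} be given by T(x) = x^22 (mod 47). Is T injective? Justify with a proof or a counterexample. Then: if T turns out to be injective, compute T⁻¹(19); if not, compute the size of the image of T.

T(23): Repeated squaring mod 47: 23^1 ≡ 23, 23^2 ≡ 23² = 529 ≡ 12, 23^4 ≡ 12² = 144 ≡ 3, 23^8 ≡ 3² = 9, 23^16 ≡ 9² = 81 ≡ 34. Since 22 = 16 + 4 + 2, 23^22 ≡ 34·3·12: 34·3 = 102 ≡ 8, then 8·12 = 96 ≡ 2. So 23^22 ≡ 2 (mod 47).
T(24): Repeated squaring mod 47: 24^1 ≡ 24, 24^2 ≡ 24² = 576 ≡ 12, 24^4 ≡ 12² = 144 ≡ 3, 24^8 ≡ 3² = 9, 24^16 ≡ 9² = 81 ≡ 34. Since 22 = 16 + 4 + 2, 24^22 ≡ 34·3·12: 34·3 = 102 ≡ 8, then 8·12 = 96 ≡ 2. So 24^22 ≡ 2 (mod 47).
So T(23) = T(24) = 2 while 23 ≠ 24, so T is not injective.
Since T is not injective, we determine |image(T)|. Computing x^22 mod 47 for each x (by repeated squaring, reducing mod 47 at every step), the values T(0), T(1), …, T(46) are: 0, 1, 24, 16, 12, 28, 8, 27, 6, 21, 14, 17, 4, 18, 37, 25, 3, 36, 34, 42, 7, 9, 32, 2, 2, 32, 9, 7, 42, 34, 36, 3, 25, 37, 18, 4, 17, 14, 21, 6, 27, 8, 28, 12, 16, 24, 1.
The distinct values are {0, 1, 2, 3, 4, 6, 7, 8, 9, 12, 14, 16, 17, 18, 21, 24, 25, 27, 28, 32, 34, 36, 37, 42}; there are 24 of them.

24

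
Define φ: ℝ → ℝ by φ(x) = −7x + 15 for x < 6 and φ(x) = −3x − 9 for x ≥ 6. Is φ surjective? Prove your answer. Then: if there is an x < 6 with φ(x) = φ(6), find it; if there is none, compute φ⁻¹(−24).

39/7

Both pieces are strictly decreasing (slopes −7 and −3), so each is injective on its own interval.
The left piece maps (−∞, 6) onto (−27, ∞); the right piece maps [6, ∞) onto (−∞, −27].
These images together cover ℝ, so φ is surjective.
Because the two images are disjoint, no x < 6 has φ(x) = φ(6), so we compute φ⁻¹(−24): −24 lies in (−27, ∞), so solve −7x + 15 = −24: x = (−24 − 15)/(−7) = 39/7.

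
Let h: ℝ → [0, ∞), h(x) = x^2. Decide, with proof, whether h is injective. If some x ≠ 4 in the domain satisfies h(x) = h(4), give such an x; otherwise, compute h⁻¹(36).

-4

h(4) = 16 = (−4)^2 = h(−4) (since 2 is even), with 4 ≠ −4. So h is not injective.
For the follow-up, such an x exists: taking x = −4 ∈ ℝ gives h(−4) = 16 = h(4) with −4 ≠ 4.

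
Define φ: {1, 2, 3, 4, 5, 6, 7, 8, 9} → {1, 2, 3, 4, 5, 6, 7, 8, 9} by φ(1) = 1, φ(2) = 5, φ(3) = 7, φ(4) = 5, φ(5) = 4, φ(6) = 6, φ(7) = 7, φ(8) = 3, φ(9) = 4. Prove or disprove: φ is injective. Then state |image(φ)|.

6

φ(2) = 5 = φ(4) with 2 ≠ 4, so φ is not injective.
The image of φ is {1, 3, 4, 5, 6, 7}, which has 6 elements.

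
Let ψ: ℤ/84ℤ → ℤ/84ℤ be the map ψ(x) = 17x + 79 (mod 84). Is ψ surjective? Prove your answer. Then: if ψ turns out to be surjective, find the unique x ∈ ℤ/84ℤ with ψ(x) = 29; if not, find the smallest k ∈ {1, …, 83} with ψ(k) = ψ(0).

Since gcd(17, 84) = 1, 17 is invertible modulo 84. Euclid's algorithm: 84 = 4·17 + 16, 17 = 1·16 + 1; back-substituting gives 1 = 5·17 − 1·84, so 17⁻¹ ≡ 5 (mod 84).
For any y ∈ ℤ/84ℤ, x = 5(y − 79) mod 84 satisfies ψ(x) = 17·5(y − 79) + 79 ≡ y (since 17·5 ≡ 1 mod 84). So every y has a preimage.
Thus ψ is surjective.
Since ψ is surjective, we find ψ⁻¹(29): we need 17x ≡ 29 − 79 ≡ 34 (mod 84). Using 17⁻¹ = 5: x ≡ 5·34 = 170 = 2·84 + 2, so x = 2.
Check: ψ(2) = 17·2 + 79 = 113 = 1·84 + 29 ≡ 29 (mod 84).

2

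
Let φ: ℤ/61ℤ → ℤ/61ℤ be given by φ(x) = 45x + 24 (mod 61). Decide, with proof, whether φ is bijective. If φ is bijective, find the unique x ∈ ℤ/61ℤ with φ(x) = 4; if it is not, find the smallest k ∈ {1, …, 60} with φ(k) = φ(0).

By definition, φ is injective when φ(x_1) = φ(x_2) forces x_1 = x_2.
Suppose φ(x_1) = φ(x_2) in ℤ/61ℤ. Then 45x_1 + 24 ≡ 45x_2 + 24 (mod 61), so 45(x_1 − x_2) ≡ 0 (mod 61).
Since gcd(45, 61) = 1, 45 is invertible modulo 61, so x_1 − x_2 ≡ 0 (mod 61), i.e. x_1 = x_2.
We now compute 45⁻¹ mod 61 explicitly. Euclid's algorithm: 61 = 1·45 + 16, 45 = 2·16 + 13, 16 = 1·13 + 3, 13 = 4·3 + 1; back-substituting gives 1 = 19·45 − 14·61, so 45⁻¹ ≡ 19 (mod 61).
For any y ∈ ℤ/61ℤ, x = 19(y − 24) mod 61 satisfies φ(x) = 45·19(y − 24) + 24 ≡ y (since 45·19 ≡ 1 mod 61). So every y has a preimage.
Therefore φ is bijective.
Since φ is bijective, we compute φ⁻¹(4): solve 45x + 24 ≡ 4 (mod 61), i.e. 45x ≡ 41 (mod 61).
Multiplying by 45⁻¹ = 19 gives x ≡ 19·41 = 779 = 12·61 + 47 ≡ 47 (mod 61).
Check: φ(47) = 45·47 + 24 = 2139 = 35·61 + 4 ≡ 4 (mod 61).

47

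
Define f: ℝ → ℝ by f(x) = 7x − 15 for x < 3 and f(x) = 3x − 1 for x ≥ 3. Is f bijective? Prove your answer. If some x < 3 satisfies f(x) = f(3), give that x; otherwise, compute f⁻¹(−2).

Both pieces are strictly increasing (slopes 7 and 3), so each is injective on its own interval.
The left piece maps (−∞, 3) onto (−∞, 6); the right piece maps [3, ∞) onto [8, ∞).
The images leave a gap (6 has no preimage), so f is not surjective, hence not bijective.
Because the two images are disjoint, no x < 3 has f(x) = f(3), so we compute f⁻¹(−2): −2 lies in (−∞, 6), so solve 7x − 15 = −2: x = (−2 + 15)/7 = 13/7.

13/7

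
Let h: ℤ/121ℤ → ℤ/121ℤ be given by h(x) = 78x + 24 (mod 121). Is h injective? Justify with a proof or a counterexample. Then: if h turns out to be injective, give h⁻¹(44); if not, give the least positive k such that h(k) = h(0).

53

If h(x_1) = h(x_2), then 78x_1 ≡ 78x_2 (mod 121). Because gcd(78, 121) = 1, we may cancel 78 to get x_1 ≡ x_2 (mod 121).
So h is injective.
We now compute 78⁻¹ mod 121 explicitly. Euclid's algorithm: 121 = 1·78 + 43, 78 = 1·43 + 35, 43 = 1·35 + 8, 35 = 4·8 + 3, 8 = 2·3 + 2, 3 = 1·2 + 1; back-substituting gives 1 = 45·78 − 29·121, so 78⁻¹ ≡ 45 (mod 121).
Since h is injective, we find h⁻¹(44): we need 78x ≡ 44 − 24 ≡ 20 (mod 121). Using 78⁻¹ = 45: x ≡ 45·20 = 900 = 7·121 + 53, so x = 53.
Check: h(53) = 78·53 + 24 = 4158 = 34·121 + 44 ≡ 44 (mod 121).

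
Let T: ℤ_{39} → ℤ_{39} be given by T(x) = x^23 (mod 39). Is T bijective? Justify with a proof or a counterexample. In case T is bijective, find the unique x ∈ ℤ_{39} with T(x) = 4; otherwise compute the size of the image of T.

Computing x^23 mod 39 for each x (by repeated squaring, reducing mod 39 at every step), the values T(0), T(1), …, T(38) are: 0, 1, 20, 9, 10, 8, 24, 28, 5, 3, 4, 32, 12, 13, 14, 33, 22, 23, 21, 37, 2, 18, 16, 17, 6, 25, 26, 27, 7, 35, 36, 34, 11, 15, 31, 29, 30, 19, 38.
Every element of ℤ_{39} appears exactly once in this list, so T is a bijection, and in particular bijective.
Since T is bijective, we read off the preimage of 4 from the same table: T(10) = 4, so T⁻¹(4) = 10.

10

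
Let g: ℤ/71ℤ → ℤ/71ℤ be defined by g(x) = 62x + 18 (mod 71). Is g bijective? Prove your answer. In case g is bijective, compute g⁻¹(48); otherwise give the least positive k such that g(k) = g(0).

44

Suppose g(u) = g(v) in ℤ/71ℤ. Then 62u + 18 ≡ 62v + 18 (mod 71), therefore 62(u − v) ≡ 0 (mod 71).
Since gcd(62, 71) = 1, 62 is invertible modulo 71, hence u − v ≡ 0 (mod 71), i.e. u = v.
We now compute 62⁻¹ mod 71 explicitly. Euclid's algorithm: 71 = 1·62 + 9, 62 = 6·9 + 8, 9 = 1·8 + 1; back-substituting gives 1 = 63·62 − 55·71, so 62⁻¹ ≡ 63 (mod 71).
Then y ↦ 63(y − 18) is a two-sided inverse to g, so every y ∈ ℤ/71ℤ has a preimage.
So g is bijective.
Since g is bijective, we find g⁻¹(48): we need 62x ≡ 48 − 18 ≡ 30 (mod 71). Using 62⁻¹ = 63: x ≡ 63·30 = 1890 = 26·71 + 44, so x = 44.
Check: g(44) = 62·44 + 18 = 2746 = 38·71 + 48 ≡ 48 (mod 71).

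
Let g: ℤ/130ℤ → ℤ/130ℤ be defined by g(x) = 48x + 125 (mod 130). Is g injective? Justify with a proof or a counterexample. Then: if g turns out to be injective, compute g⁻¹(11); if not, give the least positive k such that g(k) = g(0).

We have gcd(48, 130) = 2 > 1. Taking u = 0 and v = 65: g(0) = 125 and g(65) = 48·65 + 125 = 3245 ≡ 125 (mod 130).
So g(0) = g(65) while 0 ≠ 65, therefore g is not injective.
Since g is not injective, we find the least positive k with g(k) = g(0): this means 48k ≡ 0 (mod 130), i.e. 130 ∣ 48k. Since gcd(48, 130) = 2, dividing through by 2 this holds exactly when 65 ∣ 24k, and as gcd(24, 65) = 1, exactly when 65 ∣ k.
The smallest positive such k is 65.

65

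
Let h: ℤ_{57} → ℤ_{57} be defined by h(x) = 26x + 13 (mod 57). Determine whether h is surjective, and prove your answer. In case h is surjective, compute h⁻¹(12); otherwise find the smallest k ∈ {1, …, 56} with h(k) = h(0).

46

Since gcd(26, 57) = 1, 26 is invertible modulo 57. Euclid's algorithm: 57 = 2·26 + 5, 26 = 5·5 + 1; back-substituting gives 1 = 11·26 − 5·57, so 26⁻¹ ≡ 11 (mod 57).
For any y ∈ ℤ_{57}, x = 11(y − 13) mod 57 satisfies h(x) = 26·11(y − 13) + 13 ≡ y (since 26·11 ≡ 1 mod 57). So every y has a preimage.
Hence h is surjective.
Since h is surjective, we compute h⁻¹(12): solve 26x + 13 ≡ 12 (mod 57), i.e. 26x ≡ 56 (mod 57).
Multiplying by 26⁻¹ = 11 gives x ≡ 11·56 = 616 = 10·57 + 46 ≡ 46 (mod 57).
Check: h(46) = 26·46 + 13 = 1209 = 21·57 + 12 ≡ 12 (mod 57).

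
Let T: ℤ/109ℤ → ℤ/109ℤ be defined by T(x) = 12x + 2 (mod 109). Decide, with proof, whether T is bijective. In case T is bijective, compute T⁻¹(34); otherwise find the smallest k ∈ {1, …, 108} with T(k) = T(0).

By definition, T is injective when T(u) = T(v) forces u = v.
Suppose T(u) = T(v) in ℤ/109ℤ. Then 12u + 2 ≡ 12v + 2 (mod 109), hence 12(u − v) ≡ 0 (mod 109).
Since gcd(12, 109) = 1, 12 is invertible modulo 109, thus u − v ≡ 0 (mod 109), i.e. u = v.
We now compute 12⁻¹ mod 109 explicitly. Euclid's algorithm: 109 = 9·12 + 1; back-substituting gives 1 = 100·12 − 11·109, so 12⁻¹ ≡ 100 (mod 109).
For any y ∈ ℤ/109ℤ, x = 100(y − 2) mod 109 satisfies T(x) = 12·100(y − 2) + 2 ≡ y (since 12·100 ≡ 1 mod 109). So every y has a preimage.
Hence T is bijective.
Since T is bijective, we compute T⁻¹(34): solve 12x + 2 ≡ 34 (mod 109), i.e. 12x ≡ 32 (mod 109).
Multiplying by 12⁻¹ = 100 gives x ≡ 100·32 = 3200 = 29·109 + 39 ≡ 39 (mod 109).
Check: T(39) = 12·39 + 2 = 470 = 4·109 + 34 ≡ 34 (mod 109).

39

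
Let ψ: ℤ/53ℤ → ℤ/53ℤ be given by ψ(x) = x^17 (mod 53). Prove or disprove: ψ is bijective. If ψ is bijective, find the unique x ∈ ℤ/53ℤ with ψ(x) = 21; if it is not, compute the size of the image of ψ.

34

Since 53 is prime, the nonzero elements of ℤ/53ℤ form a cyclic group of order 52.
As gcd(17, 52) = 1, raising to the 17th power is a bijection on this group: if x_1^17 ≡ x_2^17 then (x_1x_2^{−1})^17 = 1, and the only element of order dividing gcd(17, 52) = 1 is 1, so x_1 = x_2.
With ψ(0) = 0 this makes ψ injective on all of ℤ/53ℤ, hence bijective (finite equal-size domain and codomain). In particular ψ is bijective.
Since ψ is bijective, we find the preimage of 21. The inverse of x ↦ x^17 on (ℤ/53ℤ)^× is x ↦ x^49, because 17·49 = 833 = 16·52 + 1 ≡ 1 (mod 52) and x^{52} = 1 for x ≠ 0 (Fermat). So ψ⁻¹(21) = 21^49 mod 53.
Repeated squaring mod 53: 21^1 ≡ 21, 21^2 ≡ 21² = 441 ≡ 17, 21^4 ≡ 17² = 289 ≡ 24, 21^8 ≡ 24² = 576 ≡ 46, 21^16 ≡ 46² = 2116 ≡ 49, 21^32 ≡ 49² = 2401 ≡ 16. Since 49 = 32 + 16 + 1, 21^49 ≡ 16·49·21: 16·49 = 784 ≡ 42, then 42·21 = 882 ≡ 34. So 21^49 ≡ 34 (mod 53).
Hence ψ⁻¹(21) = 34.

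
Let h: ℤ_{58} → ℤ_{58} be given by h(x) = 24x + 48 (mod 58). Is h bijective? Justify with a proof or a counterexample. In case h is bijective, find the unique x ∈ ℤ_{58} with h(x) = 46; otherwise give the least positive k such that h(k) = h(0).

29

Recall: injectivity means: for all x_1, x_2 in the domain, h(x_1) = h(x_2) implies x_1 = x_2.
We have gcd(24, 58) = 2 > 1. Taking x_1 = 0 and x_2 = 29: h(0) = 48 and h(29) = 24·29 + 48 = 744 ≡ 48 (mod 58).
So h(0) = h(29) while 0 ≠ 29, so h is not injective, hence not bijective.
Since h is not bijective, we find the least positive k with h(k) = h(0): this means 24k ≡ 0 (mod 58), i.e. 58 ∣ 24k. Since gcd(24, 58) = 2, dividing through by 2 this holds exactly when 29 ∣ 12k, and as gcd(12, 29) = 1, exactly when 29 ∣ k.
The smallest positive such k is 29.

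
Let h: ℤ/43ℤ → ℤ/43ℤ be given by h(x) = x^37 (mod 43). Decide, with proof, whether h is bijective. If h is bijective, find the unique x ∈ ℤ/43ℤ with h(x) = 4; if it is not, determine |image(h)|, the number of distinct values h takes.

Since 43 is prime, the nonzero elements of ℤ/43ℤ form a cyclic group of order 42.
As gcd(37, 42) = 1, raising to the 37th power is a bijection on this group: if x_1^37 ≡ x_2^37 then (x_1x_2^{−1})^37 = 1, and the only element of order dividing gcd(37, 42) = 1 is 1, so x_1 = x_2.
With h(0) = 0 this makes h injective on all of ℤ/43ℤ, hence bijective (finite equal-size domain and codomain). In particular h is bijective.
Since h is bijective, we find the preimage of 4. The inverse of x ↦ x^37 on (ℤ/43ℤ)^× is x ↦ x^25, because 37·25 = 925 = 22·42 + 1 ≡ 1 (mod 42) and x^{42} = 1 for x ≠ 0 (Fermat). So h⁻¹(4) = 4^25 mod 43.
Repeated squaring mod 43: 4^1 ≡ 4, 4^2 ≡ 4² = 16, 4^4 ≡ 16² = 256 ≡ 41, 4^8 ≡ 41² = 1681 ≡ 4, 4^16 ≡ 4² = 16. Since 25 = 16 + 8 + 1, 4^25 ≡ 16·4·4: 16·4 = 64 ≡ 21, then 21·4 = 84 ≡ 41. So 4^25 ≡ 41 (mod 43).
Hence h⁻¹(4) = 41.

41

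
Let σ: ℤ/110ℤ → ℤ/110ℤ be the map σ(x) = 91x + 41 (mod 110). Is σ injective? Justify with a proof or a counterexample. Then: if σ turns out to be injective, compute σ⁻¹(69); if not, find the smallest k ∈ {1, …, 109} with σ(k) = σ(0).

68

By definition, σ is injective if σ(s) = σ(t) implies s = t.
Suppose σ(s) = σ(t) in ℤ/110ℤ. Then 91s + 41 ≡ 91t + 41 (mod 110), therefore 91(s − t) ≡ 0 (mod 110).
Since gcd(91, 110) = 1, 91 is invertible modulo 110, hence s − t ≡ 0 (mod 110), i.e. s = t.
So σ is injective.
We now compute 91⁻¹ mod 110 explicitly. Euclid's algorithm: 110 = 1·91 + 19, 91 = 4·19 + 15, 19 = 1·15 + 4, 15 = 3·4 + 3, 4 = 1·3 + 1; back-substituting gives 1 = 81·91 − 67·110, so 91⁻¹ ≡ 81 (mod 110).
Since σ is injective, we compute σ⁻¹(69): solve 91x + 41 ≡ 69 (mod 110), i.e. 91x ≡ 28 (mod 110).
Multiplying by 91⁻¹ = 81 gives x ≡ 81·28 = 2268 = 20·110 + 68 ≡ 68 (mod 110).
Check: σ(68) = 91·68 + 41 = 6229 = 56·110 + 69 ≡ 69 (mod 110).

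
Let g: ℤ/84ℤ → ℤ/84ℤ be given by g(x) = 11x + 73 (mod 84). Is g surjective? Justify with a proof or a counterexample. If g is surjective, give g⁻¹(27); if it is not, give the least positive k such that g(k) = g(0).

34

Since gcd(11, 84) = 1, 11 is invertible modulo 84. Euclid's algorithm: 84 = 7·11 + 7, 11 = 1·7 + 4, 7 = 1·4 + 3, 4 = 1·3 + 1; back-substituting gives 1 = 23·11 − 3·84, so 11⁻¹ ≡ 23 (mod 84).
Then y ↦ 23(y − 73) is a two-sided inverse to g, so every y ∈ ℤ/84ℤ has a preimage.
Thus g is surjective.
Since g is surjective, we find g⁻¹(27): we need 11x ≡ 27 − 73 ≡ 38 (mod 84). Using 11⁻¹ = 23: x ≡ 23·38 = 874 = 10·84 + 34, so x = 34.
Check: g(34) = 11·34 + 73 = 447 = 5·84 + 27 ≡ 27 (mod 84).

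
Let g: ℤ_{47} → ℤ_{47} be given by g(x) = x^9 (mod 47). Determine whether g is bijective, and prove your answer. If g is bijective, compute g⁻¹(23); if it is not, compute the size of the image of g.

15

Since 47 is prime, the nonzero elements of ℤ_{47} form a cyclic group of order 46.
As gcd(9, 46) = 1, raising to the 9th power is a bijection on this group: if x_1^9 ≡ x_2^9 then (x_1x_2^{−1})^9 = 1, and the only element of order dividing gcd(9, 46) = 1 is 1, so x_1 = x_2.
With g(0) = 0 this makes g injective on all of ℤ_{47}, hence bijective (finite equal-size domain and codomain). In particular g is bijective.
Since g is bijective, we find the preimage of 23. The inverse of x ↦ x^9 on (ℤ_{47})^× is x ↦ x^41, because 9·41 = 369 = 8·46 + 1 ≡ 1 (mod 46) and x^{46} = 1 for x ≠ 0 (Fermat). So g⁻¹(23) = 23^41 mod 47.
Repeated squaring mod 47: 23^1 ≡ 23, 23^2 ≡ 23² = 529 ≡ 12, 23^4 ≡ 12² = 144 ≡ 3, 23^8 ≡ 3² = 9, 23^16 ≡ 9² = 81 ≡ 34, 23^32 ≡ 34² = 1156 ≡ 28. Since 41 = 32 + 8 + 1, 23^41 ≡ 28·9·23: 28·9 = 252 ≡ 17, then 17·23 = 391 ≡ 15. So 23^41 ≡ 15 (mod 47).
Hence g⁻¹(23) = 15.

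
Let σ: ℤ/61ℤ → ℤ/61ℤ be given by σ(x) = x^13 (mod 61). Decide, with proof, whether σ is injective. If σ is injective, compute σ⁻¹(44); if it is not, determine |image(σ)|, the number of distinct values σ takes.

Since 61 is prime, the nonzero elements of ℤ/61ℤ form a cyclic group of order 60.
As gcd(13, 60) = 1, raising to the 13th power is a bijection on this group: if x_1^13 ≡ x_2^13 then (x_1x_2^{−1})^13 = 1, and the only element of order dividing gcd(13, 60) = 1 is 1, so x_1 = x_2.
With σ(0) = 0 this makes σ injective on all of ℤ/61ℤ, hence bijective (finite equal-size domain and codomain). In particular σ is injective.
Since σ is injective, we find the preimage of 44. The inverse of x ↦ x^13 on (ℤ/61ℤ)^× is x ↦ x^37, because 13·37 = 481 = 8·60 + 1 ≡ 1 (mod 60) and x^{60} = 1 for x ≠ 0 (Fermat). So σ⁻¹(44) = 44^37 mod 61.
Repeated squaring mod 61: 44^1 ≡ 44, 44^2 ≡ 44² = 1936 ≡ 45, 44^4 ≡ 45² = 2025 ≡ 12, 44^8 ≡ 12² = 144 ≡ 22, 44^16 ≡ 22² = 484 ≡ 57, 44^32 ≡ 57² = 3249 ≡ 16. Since 37 = 32 + 4 + 1, 44^37 ≡ 16·12·44: 16·12 = 192 ≡ 9, then 9·44 = 396 ≡ 30. So 44^37 ≡ 30 (mod 61).
Hence σ⁻¹(44) = 30.

30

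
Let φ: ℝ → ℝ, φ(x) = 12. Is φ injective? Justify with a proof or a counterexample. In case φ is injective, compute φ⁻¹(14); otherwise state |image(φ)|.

1

φ(0) = 12 = φ(1) with 0 ≠ 1, so φ is not injective.
Since φ is not injective, we state |image(φ)|: the image of φ is {12}, which has 1 element.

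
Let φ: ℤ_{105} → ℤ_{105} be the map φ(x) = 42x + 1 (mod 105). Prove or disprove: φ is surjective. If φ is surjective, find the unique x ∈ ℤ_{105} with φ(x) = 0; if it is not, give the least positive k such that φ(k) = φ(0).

5

Since gcd(42, 105) = 21, we have 42x ≡ 0 (mod 21) for all x, so φ(x) ≡ 1 (mod 21).
But 0 ≢ 1 (mod 21), so 0 ∈ ℤ_{105} has no preimage. So φ is not surjective.
Since φ is not surjective, we find the least positive k with φ(k) = φ(0): this means 42k ≡ 0 (mod 105), i.e. 105 ∣ 42k. Since gcd(42, 105) = 21, dividing through by 21 this holds exactly when 5 ∣ 2k, and as gcd(2, 5) = 1, exactly when 5 ∣ k.
The smallest positive such k is 5.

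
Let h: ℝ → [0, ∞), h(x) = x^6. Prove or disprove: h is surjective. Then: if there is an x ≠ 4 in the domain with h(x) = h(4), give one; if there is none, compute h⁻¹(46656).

For any y ∈ [0, ∞), x = y^{1/6} ∈ ℝ satisfies x^6 = y, so h is surjective.
For the follow-up, such an x exists: taking x = −4 ∈ ℝ gives h(−4) = 4096 = h(4) with −4 ≠ 4.

-4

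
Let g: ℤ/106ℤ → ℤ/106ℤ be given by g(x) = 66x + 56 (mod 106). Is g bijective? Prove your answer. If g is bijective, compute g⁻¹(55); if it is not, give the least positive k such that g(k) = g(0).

Recall: g is injective if g(s) = g(t) implies s = t.
We have gcd(66, 106) = 2 > 1. Taking s = 0 and t = 53: g(0) = 56 and g(53) = 66·53 + 56 = 3554 ≡ 56 (mod 106).
So g(0) = g(53) while 0 ≠ 53, hence g is not injective, hence not bijective.
Since g is not bijective, we find the least positive k with g(k) = g(0): this means 66k ≡ 0 (mod 106), i.e. 106 ∣ 66k. Since gcd(66, 106) = 2, dividing through by 2 this holds exactly when 53 ∣ 33k, and as gcd(33, 53) = 1, exactly when 53 ∣ k.
The smallest positive such k is 53.

53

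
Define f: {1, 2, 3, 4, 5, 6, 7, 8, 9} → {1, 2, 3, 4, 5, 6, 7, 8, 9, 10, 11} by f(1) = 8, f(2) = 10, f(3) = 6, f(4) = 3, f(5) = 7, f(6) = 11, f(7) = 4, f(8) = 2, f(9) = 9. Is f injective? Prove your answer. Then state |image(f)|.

9

The values f(1), …, f(9) are 8, 10, 6, 3, 7, 11, 4, 2, 9 — all distinct.
So f(u) = f(v) only when u = v, and f is injective.
The image of f is {2, 3, 4, 6, 7, 8, 9, 10, 11}, which has 9 elements.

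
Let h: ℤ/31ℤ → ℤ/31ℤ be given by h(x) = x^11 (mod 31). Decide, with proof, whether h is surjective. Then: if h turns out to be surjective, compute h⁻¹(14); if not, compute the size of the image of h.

9

Since 31 is prime, the nonzero elements of ℤ/31ℤ form a cyclic group of order 30.
As gcd(11, 30) = 1, raising to the 11th power is a bijection on this group: if a^11 ≡ b^11 then (ab^{−1})^11 = 1, and the only element of order dividing gcd(11, 30) = 1 is 1, so a = b.
With h(0) = 0 this makes h injective on all of ℤ/31ℤ, hence bijective (finite equal-size domain and codomain). In particular h is surjective.
Since h is surjective, we find the preimage of 14. The inverse of x ↦ x^11 on (ℤ/31ℤ)^× is x ↦ x^11, because 11·11 = 121 = 4·30 + 1 ≡ 1 (mod 30) and x^{30} = 1 for x ≠ 0 (Fermat). So h⁻¹(14) = 14^11 mod 31.
Repeated squaring mod 31: 14^1 ≡ 14, 14^2 ≡ 14² = 196 ≡ 10, 14^4 ≡ 10² = 100 ≡ 7, 14^8 ≡ 7² = 49 ≡ 18. Since 11 = 8 + 2 + 1, 14^11 ≡ 18·10·14: 18·10 = 180 ≡ 25, then 25·14 = 350 ≡ 9. So 14^11 ≡ 9 (mod 31).
Hence h⁻¹(14) = 9.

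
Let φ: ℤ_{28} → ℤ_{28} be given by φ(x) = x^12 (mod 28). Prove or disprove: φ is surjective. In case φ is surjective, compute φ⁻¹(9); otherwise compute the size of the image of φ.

φ(1) = 1^12 = 1.
φ(3): Repeated squaring mod 28: 3^1 ≡ 3, 3^2 ≡ 3² = 9, 3^4 ≡ 9² = 81 ≡ 25, 3^8 ≡ 25² = 625 ≡ 9. Since 12 = 8 + 4, 3^12 ≡ 9·25: 9·25 = 225 ≡ 1. So 3^12 ≡ 1 (mod 28).
So φ(1) = φ(3) = 1 while 1 ≠ 3, hence φ is not injective.
A non-injective map from the 28-element set ℤ_{28} to itself takes at most 27 distinct values, so it cannot be surjective. Hence φ is not surjective.
Since φ is not surjective, we determine |image(φ)|. Computing x^12 mod 28 for each x (by repeated squaring, reducing mod 28 at every step), the values φ(0), φ(1), …, φ(27) are: 0, 1, 8, 1, 8, 1, 8, 21, 8, 1, 8, 1, 8, 1, 0, 1, 8, 1, 8, 1, 8, 21, 8, 1, 8, 1, 8, 1.
The distinct values are {0, 1, 8, 21}; there are 4 of them.

4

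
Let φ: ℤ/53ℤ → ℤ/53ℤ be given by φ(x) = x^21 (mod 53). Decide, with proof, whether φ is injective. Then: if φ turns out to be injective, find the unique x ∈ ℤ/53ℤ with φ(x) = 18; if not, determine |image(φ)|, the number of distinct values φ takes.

Since 53 is prime, the nonzero elements of ℤ/53ℤ form a cyclic group of order 52.
As gcd(21, 52) = 1, raising to the 21st power is a bijection on this group: if x_1^21 ≡ x_2^21 then (x_1x_2^{−1})^21 = 1, and the only element of order dividing gcd(21, 52) = 1 is 1, so x_1 = x_2.
With φ(0) = 0 this makes φ injective on all of ℤ/53ℤ, hence bijective (finite equal-size domain and codomain). In particular φ is injective.
Since φ is injective, we find the preimage of 18. The inverse of x ↦ x^21 on (ℤ/53ℤ)^× is x ↦ x^5, because 21·5 = 105 = 2·52 + 1 ≡ 1 (mod 52) and x^{52} = 1 for x ≠ 0 (Fermat). So φ⁻¹(18) = 18^5 mod 53.
Repeated squaring mod 53: 18^1 ≡ 18, 18^2 ≡ 18² = 324 ≡ 6, 18^4 ≡ 6² = 36. Since 5 = 4 + 1, 18^5 ≡ 36·18: 36·18 = 648 ≡ 12. So 18^5 ≡ 12 (mod 53).
Hence φ⁻¹(18) = 12.

12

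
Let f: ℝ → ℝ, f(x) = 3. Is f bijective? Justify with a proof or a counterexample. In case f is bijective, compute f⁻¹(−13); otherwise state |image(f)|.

1

By definition, injectivity means: for all s, t in the domain, f(s) = f(t) implies s = t.
f(0) = 3 = f(1) with 0 ≠ 1, so f is not injective, hence not bijective.
Since f is not bijective, we state |image(f)|: the image of f is {3}, which has 1 element.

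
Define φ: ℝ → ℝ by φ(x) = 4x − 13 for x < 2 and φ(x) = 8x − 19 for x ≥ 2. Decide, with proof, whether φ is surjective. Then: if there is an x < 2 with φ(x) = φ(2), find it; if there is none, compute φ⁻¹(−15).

-1/2

Both pieces are strictly increasing (slopes 4 and 8), so each is injective on its own interval.
The left piece maps (−∞, 2) onto (−∞, −5); the right piece maps [2, ∞) onto [−3, ∞).
The union (−∞, −5) ∪ [−3, ∞) omits the interval between −5 and −3; in particular −5 has no preimage. So φ is not surjective.
Because the two images are disjoint, no x < 2 has φ(x) = φ(2), so we compute φ⁻¹(−15): −15 lies in (−∞, −5), so solve 4x − 13 = −15: x = (−15 + 13)/4 = −1/2.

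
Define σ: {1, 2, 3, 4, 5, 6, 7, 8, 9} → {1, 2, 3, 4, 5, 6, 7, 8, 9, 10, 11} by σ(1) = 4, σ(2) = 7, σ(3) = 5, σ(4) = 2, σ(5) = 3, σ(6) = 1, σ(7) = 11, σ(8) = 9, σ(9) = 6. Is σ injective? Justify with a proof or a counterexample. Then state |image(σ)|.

9

The values σ(1), …, σ(9) are 4, 7, 5, 2, 3, 1, 11, 9, 6 — all distinct.
So σ(u) = σ(v) only when u = v, and σ is injective.
The image of σ is {1, 2, 3, 4, 5, 6, 7, 9, 11}, which has 9 elements.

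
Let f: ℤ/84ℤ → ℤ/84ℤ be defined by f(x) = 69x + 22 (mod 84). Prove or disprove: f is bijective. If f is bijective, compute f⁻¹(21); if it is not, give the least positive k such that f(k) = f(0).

28

We have gcd(69, 84) = 3 > 1. Taking a = 0 and b = 28: f(0) = 22 and f(28) = 69·28 + 22 = 1954 ≡ 22 (mod 84).
So f(0) = f(28) while 0 ≠ 28, thus f is not injective, hence not bijective.
Since f is not bijective, we find the least positive k with f(k) = f(0): this means 69k ≡ 0 (mod 84), i.e. 84 ∣ 69k. Since gcd(69, 84) = 3, dividing through by 3 this holds exactly when 28 ∣ 23k, and as gcd(23, 28) = 1, exactly when 28 ∣ k.
The smallest positive such k is 28.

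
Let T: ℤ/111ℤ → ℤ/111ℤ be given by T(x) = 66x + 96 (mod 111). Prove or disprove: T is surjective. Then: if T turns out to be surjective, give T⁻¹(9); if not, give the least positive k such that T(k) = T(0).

37

Since gcd(66, 111) = 3, we have 66x ≡ 0 (mod 3) for all x, so T(x) ≡ 0 (mod 3).
But 1 ≢ 0 (mod 3), so 1 ∈ ℤ/111ℤ has no preimage. Thus T is not surjective.
Since T is not surjective, we find the least positive k with T(k) = T(0): this means 66k ≡ 0 (mod 111), i.e. 111 ∣ 66k. Since gcd(66, 111) = 3, dividing through by 3 this holds exactly when 37 ∣ 22k, and as gcd(22, 37) = 1, exactly when 37 ∣ k.
The smallest positive such k is 37.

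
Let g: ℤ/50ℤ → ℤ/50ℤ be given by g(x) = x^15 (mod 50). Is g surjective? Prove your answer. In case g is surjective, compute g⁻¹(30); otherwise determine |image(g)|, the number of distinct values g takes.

g(0) = 0^15 = 0.
g(10): Repeated squaring mod 50: 10^1 ≡ 10, 10^2 ≡ 10² = 100 ≡ 0, 10^4 ≡ 0² = 0, 10^8 ≡ 0² = 0. Since 15 = 8 + 4 + 2 + 1, 10^15 ≡ 0·0·0·10: 0·0 = 0, then 0·0 = 0, then 0·10 = 0. So 10^15 ≡ 0 (mod 50).
So g(0) = g(10) = 0 while 0 ≠ 10, so g is not injective.
A non-injective map from the 50-element set ℤ/50ℤ to itself takes at most 49 distinct values, so it cannot be surjective. Thus g is not surjective.
Since g is not surjective, we determine |image(g)|. Computing x^15 mod 50 for each x (by repeated squaring, reducing mod 50 at every step), the values g(0), g(1), …, g(49) are: 0, 1, 18, 7, 24, 25, 26, 43, 32, 49, 0, 1, 18, 7, 24, 25, 26, 43, 32, 49, 0, 1, 18, 7, 24, 25, 26, 43, 32, 49, 0, 1, 18, 7, 24, 25, 26, 43, 32, 49, 0, 1, 18, 7, 24, 25, 26, 43, 32, 49.
The distinct values are {0, 1, 7, 18, 24, 25, 26, 32, 43, 49}; there are 10 of them.

10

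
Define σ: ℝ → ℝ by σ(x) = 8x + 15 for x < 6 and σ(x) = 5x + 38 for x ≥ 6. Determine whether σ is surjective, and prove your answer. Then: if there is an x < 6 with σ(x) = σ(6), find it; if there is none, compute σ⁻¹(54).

39/8

Both pieces are strictly increasing (slopes 8 and 5), so each is injective on its own interval.
The left piece maps (−∞, 6) onto (−∞, 63); the right piece maps [6, ∞) onto [68, ∞).
The union (−∞, 63) ∪ [68, ∞) omits the interval between 63 and 68; in particular 63 has no preimage. So σ is not surjective.
Because the two images are disjoint, no x < 6 has σ(x) = σ(6), so we compute σ⁻¹(54): 54 lies in (−∞, 63), so solve 8x + 15 = 54: x = (54 − 15)/8 = 39/8.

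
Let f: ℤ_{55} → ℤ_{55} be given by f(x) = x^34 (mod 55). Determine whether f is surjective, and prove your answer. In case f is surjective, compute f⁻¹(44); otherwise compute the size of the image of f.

f(3): Repeated squaring mod 55: 3^1 ≡ 3, 3^2 ≡ 3² = 9, 3^4 ≡ 9² = 81 ≡ 26, 3^8 ≡ 26² = 676 ≡ 16, 3^16 ≡ 16² = 256 ≡ 36, 3^32 ≡ 36² = 1296 ≡ 31. Since 34 = 32 + 2, 3^34 ≡ 31·9: 31·9 = 279 ≡ 4. So 3^34 ≡ 4 (mod 55).
f(8): Repeated squaring mod 55: 8^1 ≡ 8, 8^2 ≡ 8² = 64 ≡ 9, 8^4 ≡ 9² = 81 ≡ 26, 8^8 ≡ 26² = 676 ≡ 16, 8^16 ≡ 16² = 256 ≡ 36, 8^32 ≡ 36² = 1296 ≡ 31. Since 34 = 32 + 2, 8^34 ≡ 31·9: 31·9 = 279 ≡ 4. So 8^34 ≡ 4 (mod 55).
So f(3) = f(8) = 4 while 3 ≠ 8, thus f is not injective.
A non-injective map from the 55-element set ℤ_{55} to itself takes at most 54 distinct values, so it cannot be surjective. Thus f is not surjective.
Since f is not surjective, we determine |image(f)|. Computing x^34 mod 55 for each x (by repeated squaring, reducing mod 55 at every step), the values f(0), f(1), …, f(54) are: 0, 1, 49, 4, 36, 20, 31, 14, 4, 16, 45, 11, 34, 49, 26, 25, 31, 9, 14, 26, 5, 1, 44, 34, 16, 15, 36, 9, 9, 36, 15, 16, 34, 44, 1, 5, 26, 14, 9, 31, 25, 26, 49, 34, 11, 45, 16, 4, 14, 31, 20, 36, 4, 49, 1.
The distinct values are {0, 1, 4, 5, 9, 11, 14, 15, 16, 20, 25, 26, 31, 34, 36, 44, 45, 49}; there are 18 of them.

18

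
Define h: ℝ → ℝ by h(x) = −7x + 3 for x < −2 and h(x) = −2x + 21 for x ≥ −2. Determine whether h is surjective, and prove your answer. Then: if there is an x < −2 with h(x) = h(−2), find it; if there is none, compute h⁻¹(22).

Both pieces are strictly decreasing (slopes −7 and −2), so each is injective on its own interval.
The left piece maps (−∞, −2) onto (17, ∞); the right piece maps [−2, ∞) onto (−∞, 25].
The union (17, ∞) ∪ (−∞, 25] covers ℝ, so h is surjective.
For the follow-up: the images overlap, so an x < −2 with h(x) = h(−2) exists. h(−2) = 25; solving −7x + 3 = 25 for x < −2 gives x = (25 − 3)/(−7) = −22/7.

-22/7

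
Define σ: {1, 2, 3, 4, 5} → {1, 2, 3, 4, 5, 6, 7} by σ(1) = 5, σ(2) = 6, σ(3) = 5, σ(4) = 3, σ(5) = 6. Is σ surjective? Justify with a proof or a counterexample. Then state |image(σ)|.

No element maps to 1, so σ is not surjective.
The image of σ is {3, 5, 6}, which has 3 elements.

3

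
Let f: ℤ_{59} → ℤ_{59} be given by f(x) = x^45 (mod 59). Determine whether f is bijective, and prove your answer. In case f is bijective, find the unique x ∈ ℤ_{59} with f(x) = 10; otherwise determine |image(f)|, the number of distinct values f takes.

Since 59 is prime, the nonzero elements of ℤ_{59} form a cyclic group of order 58.
As gcd(45, 58) = 1, raising to the 45th power is a bijection on this group: if s^45 ≡ t^45 then (st^{−1})^45 = 1, and the only element of order dividing gcd(45, 58) = 1 is 1, so s = t.
With f(0) = 0 this makes f injective on all of ℤ_{59}, hence bijective (finite equal-size domain and codomain). In particular f is bijective.
Since f is bijective, we find the preimage of 10. The inverse of x ↦ x^45 on (ℤ_{59})^× is x ↦ x^49, because 45·49 = 2205 = 38·58 + 1 ≡ 1 (mod 58) and x^{58} = 1 for x ≠ 0 (Fermat). So f⁻¹(10) = 10^49 mod 59.
Repeated squaring mod 59: 10^1 ≡ 10, 10^2 ≡ 10² = 100 ≡ 41, 10^4 ≡ 41² = 1681 ≡ 29, 10^8 ≡ 29² = 841 ≡ 15, 10^16 ≡ 15² = 225 ≡ 48, 10^32 ≡ 48² = 2304 ≡ 3. Since 49 = 32 + 16 + 1, 10^49 ≡ 3·48·10: 3·48 = 144 ≡ 26, then 26·10 = 260 ≡ 24. So 10^49 ≡ 24 (mod 59).
Hence f⁻¹(10) = 24.

24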